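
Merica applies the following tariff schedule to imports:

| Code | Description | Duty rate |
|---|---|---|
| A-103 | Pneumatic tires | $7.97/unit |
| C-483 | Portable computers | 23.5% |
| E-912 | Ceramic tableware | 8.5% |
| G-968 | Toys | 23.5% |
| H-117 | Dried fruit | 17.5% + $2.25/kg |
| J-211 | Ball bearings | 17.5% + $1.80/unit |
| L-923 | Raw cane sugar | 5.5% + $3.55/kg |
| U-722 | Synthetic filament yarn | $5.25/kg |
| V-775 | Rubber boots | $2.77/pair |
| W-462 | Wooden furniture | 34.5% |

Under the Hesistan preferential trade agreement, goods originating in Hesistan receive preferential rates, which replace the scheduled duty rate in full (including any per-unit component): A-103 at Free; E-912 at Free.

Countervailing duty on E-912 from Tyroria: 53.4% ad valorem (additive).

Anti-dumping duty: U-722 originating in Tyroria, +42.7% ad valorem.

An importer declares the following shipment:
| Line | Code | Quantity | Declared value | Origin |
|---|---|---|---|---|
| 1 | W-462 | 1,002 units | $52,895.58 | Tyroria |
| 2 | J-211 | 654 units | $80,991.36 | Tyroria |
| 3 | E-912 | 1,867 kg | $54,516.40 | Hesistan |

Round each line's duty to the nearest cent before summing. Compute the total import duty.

Line 1 (W-462, Tyroria, 1,002 units, $52,895.58):
Base rate for W-462 is 34.5%.
Duty = $52,895.58 × 34.5% = $18,248.98.
Line 2 (J-211, Tyroria, 654 units, $80,991.36):
Base rate for J-211 is 17.5% + $1.80/unit.
Duty = $80,991.36 × 17.5% + 654 × $1.80 = $15,350.69.
Line 3 (E-912, Hesistan, 1,867 kg, $54,516.40):
Base rate for E-912 is 8.5%.
Origin Hesistan qualifies under the Merica–Hesistan agreement and E-912 is covered: preferential rate Free applies instead.
The additional-duty order on E-912 targets Tyroria, not Hesistan; it does not apply.
Duty = $54,516.40 × 0% = $0.00.
Total = $18,248.98 + $15,350.69 + $0.00 = $33,599.67.

$33,599.67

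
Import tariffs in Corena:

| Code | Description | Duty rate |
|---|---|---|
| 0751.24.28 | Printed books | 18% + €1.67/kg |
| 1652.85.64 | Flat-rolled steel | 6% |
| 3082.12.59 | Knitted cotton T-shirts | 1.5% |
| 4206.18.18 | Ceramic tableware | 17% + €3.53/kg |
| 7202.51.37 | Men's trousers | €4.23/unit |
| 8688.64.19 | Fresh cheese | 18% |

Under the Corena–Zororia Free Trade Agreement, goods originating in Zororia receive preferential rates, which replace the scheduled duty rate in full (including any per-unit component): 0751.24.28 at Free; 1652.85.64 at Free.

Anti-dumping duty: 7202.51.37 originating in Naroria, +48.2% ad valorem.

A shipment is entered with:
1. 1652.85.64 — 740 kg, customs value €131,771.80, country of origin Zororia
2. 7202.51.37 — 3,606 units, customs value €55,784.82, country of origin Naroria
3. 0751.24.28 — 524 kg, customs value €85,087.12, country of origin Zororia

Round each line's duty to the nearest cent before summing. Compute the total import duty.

Line 1 (1652.85.64, Zororia, 740 kg, €131,771.80):
Base rate for 1652.85.64 is 6%.
Origin Zororia qualifies under the Corena–Zororia agreement and 1652.85.64 is covered: preferential rate Free applies instead.
Duty = €131,771.80 × 0% = €0.00.
Line 2 (7202.51.37, Naroria, 3,606 units, €55,784.82):
Base rate for 7202.51.37 is €4.23/unit.
Additional duty on 7202.51.37 from Naroria: +48.2% ad valorem. Applied ad valorem rate = 48.2%.
Duty = €55,784.82 × 48.2% + 3,606 × €4.23 = €42,141.66.
Line 3 (0751.24.28, Zororia, 524 kg, €85,087.12):
Base rate for 0751.24.28 is 18% + €1.67/kg.
Origin Zororia qualifies under the Corena–Zororia agreement and 0751.24.28 is covered: preferential rate Free applies instead.
Duty = €85,087.12 × 0% = €0.00.
Total = €0.00 + €42,141.66 + €0.00 = €42,141.66.

€42,141.66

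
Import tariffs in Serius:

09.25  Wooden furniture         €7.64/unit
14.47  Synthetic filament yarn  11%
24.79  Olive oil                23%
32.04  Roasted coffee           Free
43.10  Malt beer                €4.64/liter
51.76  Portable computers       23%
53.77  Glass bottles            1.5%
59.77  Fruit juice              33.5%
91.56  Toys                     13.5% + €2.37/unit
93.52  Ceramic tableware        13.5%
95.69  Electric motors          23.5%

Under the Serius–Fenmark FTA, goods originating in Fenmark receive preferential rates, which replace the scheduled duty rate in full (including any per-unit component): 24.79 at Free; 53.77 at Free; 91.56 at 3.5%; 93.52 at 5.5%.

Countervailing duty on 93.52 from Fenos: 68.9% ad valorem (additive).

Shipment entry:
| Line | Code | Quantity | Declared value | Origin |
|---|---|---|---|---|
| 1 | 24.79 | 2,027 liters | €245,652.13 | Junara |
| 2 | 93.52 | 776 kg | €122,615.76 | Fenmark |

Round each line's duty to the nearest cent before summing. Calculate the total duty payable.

Line 1 (24.79, Junara, 2,027 liters, €245,652.13):
Base rate for 24.79 is 23%.
24.79 has an FTA preferential rate, but origin Junara is not Fenmark; base rate stands.
Duty = €245,652.13 × 23% = €56,499.99.
Line 2 (93.52, Fenmark, 776 kg, €122,615.76):
Base rate for 93.52 is 13.5%.
Origin Fenmark qualifies under the Serius–Fenmark agreement and 93.52 is covered: preferential rate 5.5% applies instead.
The additional-duty order on 93.52 targets Fenos, not Fenmark; it does not apply.
Duty = €122,615.76 × 5.5% = €6,743.87.
Total = €56,499.99 + €6,743.87 = €63,243.86.

€63,243.86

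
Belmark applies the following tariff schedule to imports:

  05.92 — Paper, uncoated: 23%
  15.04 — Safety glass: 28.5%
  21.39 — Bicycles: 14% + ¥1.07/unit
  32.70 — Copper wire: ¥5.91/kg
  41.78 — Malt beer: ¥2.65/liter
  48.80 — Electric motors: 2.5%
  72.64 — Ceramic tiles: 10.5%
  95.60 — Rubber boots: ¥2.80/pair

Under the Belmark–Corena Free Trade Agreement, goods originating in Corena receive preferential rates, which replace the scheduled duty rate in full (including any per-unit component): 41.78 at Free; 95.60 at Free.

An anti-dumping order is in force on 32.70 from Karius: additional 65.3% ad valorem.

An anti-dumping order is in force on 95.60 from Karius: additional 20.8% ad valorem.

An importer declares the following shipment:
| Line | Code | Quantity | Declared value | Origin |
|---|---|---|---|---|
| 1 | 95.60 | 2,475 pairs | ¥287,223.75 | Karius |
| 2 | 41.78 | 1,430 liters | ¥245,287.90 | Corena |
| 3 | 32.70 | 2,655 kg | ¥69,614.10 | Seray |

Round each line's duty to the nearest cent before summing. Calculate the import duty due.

Line 1 (95.60, Karius, 2,475 pairs, ¥287,223.75):
Base rate for 95.60 is ¥2.80/pair.
95.60 has an FTA preferential rate, but origin Karius is not Corena; base rate stands.
Additional duty on 95.60 from Karius: +20.8% ad valorem. Applied ad valorem rate = 20.8%.
Duty = ¥287,223.75 × 20.8% + 2,475 × ¥2.80 = ¥66,672.54.
Line 2 (41.78, Corena, 1,430 liters, ¥245,287.90):
Base rate for 41.78 is ¥2.65/liter.
Origin Corena qualifies under the Belmark–Corena agreement and 41.78 is covered: preferential rate Free applies instead.
Duty = ¥245,287.90 × 0% = ¥0.00.
Line 3 (32.70, Seray, 2,655 kg, ¥69,614.10):
Base rate for 32.70 is ¥5.91/kg.
The additional-duty order on 32.70 targets Karius, not Seray; it does not apply.
Duty = 2,655 × ¥5.91 = ¥15,691.05.
Total = ¥66,672.54 + ¥0.00 + ¥15,691.05 = ¥82,363.59.

¥82,363.59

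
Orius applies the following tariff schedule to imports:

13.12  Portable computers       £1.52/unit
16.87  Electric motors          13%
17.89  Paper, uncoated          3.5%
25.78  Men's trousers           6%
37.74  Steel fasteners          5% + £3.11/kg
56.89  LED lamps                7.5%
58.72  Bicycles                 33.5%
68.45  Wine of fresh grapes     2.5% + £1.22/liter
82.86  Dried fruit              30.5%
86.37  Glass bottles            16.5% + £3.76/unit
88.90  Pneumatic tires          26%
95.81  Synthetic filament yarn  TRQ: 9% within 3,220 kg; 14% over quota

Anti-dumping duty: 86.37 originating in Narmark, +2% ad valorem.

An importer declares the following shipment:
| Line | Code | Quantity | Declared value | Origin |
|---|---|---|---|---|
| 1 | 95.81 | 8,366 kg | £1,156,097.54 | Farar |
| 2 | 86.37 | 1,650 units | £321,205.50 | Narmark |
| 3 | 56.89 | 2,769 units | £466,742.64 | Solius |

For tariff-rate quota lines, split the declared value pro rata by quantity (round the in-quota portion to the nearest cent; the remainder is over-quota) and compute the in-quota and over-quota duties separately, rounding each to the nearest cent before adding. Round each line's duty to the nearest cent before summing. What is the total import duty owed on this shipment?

£240,237.78

Line 1 (95.81, Farar, 8,366 kg, £1,156,097.54):
Code 95.81 is under a tariff-rate quota (threshold 3,220 kg). In-quota: 3,220 kg at 9%; over-quota: 5,146 kg at 14%.
Pro-rata value split: in-quota = £1,156,097.54 × 3,220/8,366 = £444,971.80; over-quota = £1,156,097.54 − £444,971.80 = £711,125.74.
In-quota duty = £444,971.80 × 9% = £40,047.46. Over-quota duty = £711,125.74 × 14% = £99,557.60.
Line duty = £40,047.46 + £99,557.60 = £139,605.06.
Line 2 (86.37, Narmark, 1,650 units, £321,205.50):
Base rate for 86.37 is 16.5% + £3.76/unit.
Additional duty on 86.37 from Narmark: +2%. Applied ad valorem rate: 16.5% + 2% = 18.5%.
Duty = £321,205.50 × 18.5% + 1,650 × £3.76 = £65,627.02.
Line 3 (56.89, Solius, 2,769 units, £466,742.64):
Base rate for 56.89 is 7.5%.
Duty = £466,742.64 × 7.5% = £35,005.70.
Total = £139,605.06 + £65,627.02 + £35,005.70 = £240,237.78.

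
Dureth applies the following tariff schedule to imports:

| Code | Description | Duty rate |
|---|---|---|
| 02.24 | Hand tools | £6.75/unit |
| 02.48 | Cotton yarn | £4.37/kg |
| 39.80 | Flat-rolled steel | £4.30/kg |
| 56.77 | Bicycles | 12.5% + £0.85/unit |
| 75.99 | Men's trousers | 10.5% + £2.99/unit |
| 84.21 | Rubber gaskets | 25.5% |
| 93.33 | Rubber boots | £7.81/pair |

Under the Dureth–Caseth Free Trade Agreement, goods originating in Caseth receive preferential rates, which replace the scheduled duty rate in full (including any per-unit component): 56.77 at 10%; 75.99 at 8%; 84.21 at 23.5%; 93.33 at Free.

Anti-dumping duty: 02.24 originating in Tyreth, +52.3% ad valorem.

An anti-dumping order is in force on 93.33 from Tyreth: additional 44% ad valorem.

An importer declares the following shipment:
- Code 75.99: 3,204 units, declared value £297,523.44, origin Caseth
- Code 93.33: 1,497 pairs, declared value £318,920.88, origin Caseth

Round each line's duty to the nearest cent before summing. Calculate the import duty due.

Line 1 (75.99, Caseth, 3,204 units, £297,523.44):
Base rate for 75.99 is 10.5% + £2.99/unit.
Origin Caseth qualifies under the Dureth–Caseth agreement and 75.99 is covered: preferential rate 8% applies instead.
Duty = £297,523.44 × 8% = £23,801.88.
Line 2 (93.33, Caseth, 1,497 pairs, £318,920.88):
Base rate for 93.33 is £7.81/pair.
Origin Caseth qualifies under the Dureth–Caseth agreement and 93.33 is covered: preferential rate Free applies instead.
The additional-duty order on 93.33 targets Tyreth, not Caseth; it does not apply.
Duty = £318,920.88 × 0% = £0.00.
Total = £23,801.88 + £0.00 = £23,801.88.

£23,801.88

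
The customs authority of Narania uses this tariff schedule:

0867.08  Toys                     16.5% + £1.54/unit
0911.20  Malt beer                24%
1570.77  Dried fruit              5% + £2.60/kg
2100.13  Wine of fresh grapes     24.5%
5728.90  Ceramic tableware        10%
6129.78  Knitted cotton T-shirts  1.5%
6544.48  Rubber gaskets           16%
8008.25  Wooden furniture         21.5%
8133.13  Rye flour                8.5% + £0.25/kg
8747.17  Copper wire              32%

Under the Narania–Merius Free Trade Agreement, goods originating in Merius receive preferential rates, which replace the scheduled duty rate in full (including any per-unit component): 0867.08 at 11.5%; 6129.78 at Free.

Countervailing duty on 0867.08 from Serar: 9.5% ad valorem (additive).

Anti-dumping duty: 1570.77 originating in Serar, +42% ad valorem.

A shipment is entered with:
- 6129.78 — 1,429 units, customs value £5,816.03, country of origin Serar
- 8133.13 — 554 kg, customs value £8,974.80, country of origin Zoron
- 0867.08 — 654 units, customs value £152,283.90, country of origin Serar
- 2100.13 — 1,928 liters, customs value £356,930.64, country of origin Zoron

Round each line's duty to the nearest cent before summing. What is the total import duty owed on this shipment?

£129,037.58

Line 1 (6129.78, Serar, 1,429 units, £5,816.03):
Base rate for 6129.78 is 1.5%.
6129.78 has an FTA preferential rate, but origin Serar is not Merius; base rate stands.
Duty = £5,816.03 × 1.5% = £87.24.
Line 2 (8133.13, Zoron, 554 kg, £8,974.80):
Base rate for 8133.13 is 8.5% + £0.25/kg.
Duty = £8,974.80 × 8.5% + 554 × £0.25 = £901.36.
Line 3 (0867.08, Serar, 654 units, £152,283.90):
Base rate for 0867.08 is 16.5% + £1.54/unit.
0867.08 has an FTA preferential rate, but origin Serar is not Merius; base rate stands.
Additional duty on 0867.08 from Serar: +9.5%. Applied ad valorem rate: 16.5% + 9.5% = 26%.
Duty = £152,283.90 × 26% + 654 × £1.54 = £40,600.97.
Line 4 (2100.13, Zoron, 1,928 liters, £356,930.64):
Base rate for 2100.13 is 24.5%.
Duty = £356,930.64 × 24.5% = £87,448.01.
Total = £87.24 + £901.36 + £40,600.97 + £87,448.01 = £129,037.58.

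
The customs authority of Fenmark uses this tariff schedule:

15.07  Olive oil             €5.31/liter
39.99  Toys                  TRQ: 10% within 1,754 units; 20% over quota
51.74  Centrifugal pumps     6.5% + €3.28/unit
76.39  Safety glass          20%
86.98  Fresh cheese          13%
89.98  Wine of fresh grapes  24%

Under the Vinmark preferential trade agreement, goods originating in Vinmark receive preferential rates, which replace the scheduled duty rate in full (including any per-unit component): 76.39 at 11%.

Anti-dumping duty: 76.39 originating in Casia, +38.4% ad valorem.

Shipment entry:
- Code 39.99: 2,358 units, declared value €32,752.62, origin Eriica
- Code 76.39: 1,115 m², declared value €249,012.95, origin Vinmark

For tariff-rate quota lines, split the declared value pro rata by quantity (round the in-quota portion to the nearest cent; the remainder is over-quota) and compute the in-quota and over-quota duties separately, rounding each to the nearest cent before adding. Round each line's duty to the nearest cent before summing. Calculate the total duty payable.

Line 1 (39.99, Eriica, 2,358 units, €32,752.62):
Code 39.99 is under a tariff-rate quota (threshold 1,754 units). In-quota: 1,754 units at 10%; over-quota: 604 units at 20%.
Pro-rata value split: in-quota = €32,752.62 × 1,754/2,358 = €24,363.06; over-quota = €32,752.62 − €24,363.06 = €8,389.56.
In-quota duty = €24,363.06 × 10% = €2,436.31. Over-quota duty = €8,389.56 × 20% = €1,677.91.
Line duty = €2,436.31 + €1,677.91 = €4,114.22.
Line 2 (76.39, Vinmark, 1,115 m², €249,012.95):
Base rate for 76.39 is 20%.
Origin Vinmark qualifies under the Fenmark–Vinmark agreement and 76.39 is covered: preferential rate 11% applies instead.
The additional-duty order on 76.39 targets Casia, not Vinmark; it does not apply.
Duty = €249,012.95 × 11% = €27,391.42.
Total = €4,114.22 + €27,391.42 = €31,505.64.

€31,505.64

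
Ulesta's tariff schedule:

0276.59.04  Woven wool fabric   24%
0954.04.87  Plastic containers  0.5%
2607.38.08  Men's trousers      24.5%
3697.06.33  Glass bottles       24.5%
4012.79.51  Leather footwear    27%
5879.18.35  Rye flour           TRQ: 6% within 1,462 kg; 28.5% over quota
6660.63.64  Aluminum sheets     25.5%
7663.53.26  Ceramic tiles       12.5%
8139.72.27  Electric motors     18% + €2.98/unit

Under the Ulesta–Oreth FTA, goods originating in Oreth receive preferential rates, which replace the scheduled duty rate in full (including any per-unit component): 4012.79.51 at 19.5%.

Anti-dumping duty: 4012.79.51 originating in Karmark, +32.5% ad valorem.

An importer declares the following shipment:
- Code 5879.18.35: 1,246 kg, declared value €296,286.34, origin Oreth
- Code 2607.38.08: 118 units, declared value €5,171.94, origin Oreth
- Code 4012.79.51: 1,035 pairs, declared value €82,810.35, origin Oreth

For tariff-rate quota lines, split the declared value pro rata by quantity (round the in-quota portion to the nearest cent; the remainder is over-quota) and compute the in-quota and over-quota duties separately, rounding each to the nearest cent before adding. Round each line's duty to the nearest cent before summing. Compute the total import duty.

€35,192.33

Line 1 (5879.18.35, Oreth, 1,246 kg, €296,286.34):
Code 5879.18.35 is under a tariff-rate quota (threshold 1,462 kg). Quantity 1,246 kg is within the quota, so the in-quota rate 6% applies to the full value.
Duty = €296,286.34 × 6% = €17,777.18.
Line 2 (2607.38.08, Oreth, 118 units, €5,171.94):
Base rate for 2607.38.08 is 24.5%.
Origin Oreth is the FTA partner but 2607.38.08 is not on the preference list; base rate stands.
Duty = €5,171.94 × 24.5% = €1,267.13.
Line 3 (4012.79.51, Oreth, 1,035 pairs, €82,810.35):
Base rate for 4012.79.51 is 27%.
Origin Oreth qualifies under the Ulesta–Oreth agreement and 4012.79.51 is covered: preferential rate 19.5% applies instead.
The additional-duty order on 4012.79.51 targets Karmark, not Oreth; it does not apply.
Duty = €82,810.35 × 19.5% = €16,148.02.
Total = €17,777.18 + €1,267.13 + €16,148.02 = €35,192.33.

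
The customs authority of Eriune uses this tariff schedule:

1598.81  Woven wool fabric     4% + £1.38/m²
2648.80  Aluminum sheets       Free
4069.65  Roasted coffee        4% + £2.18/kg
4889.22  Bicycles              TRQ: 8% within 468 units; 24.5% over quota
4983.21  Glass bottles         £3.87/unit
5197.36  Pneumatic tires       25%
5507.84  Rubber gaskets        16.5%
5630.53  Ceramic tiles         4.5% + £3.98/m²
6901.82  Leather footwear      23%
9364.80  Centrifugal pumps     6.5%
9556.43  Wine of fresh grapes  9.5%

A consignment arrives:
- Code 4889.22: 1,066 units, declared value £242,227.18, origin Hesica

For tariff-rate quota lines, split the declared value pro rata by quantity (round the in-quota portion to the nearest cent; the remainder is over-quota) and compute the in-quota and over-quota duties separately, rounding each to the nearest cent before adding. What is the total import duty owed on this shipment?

£41,798.96

Line 1 (4889.22, Hesica, 1,066 units, £242,227.18):
Code 4889.22 is under a tariff-rate quota (threshold 468 units). In-quota: 468 units at 8%; over-quota: 598 units at 24.5%.
Pro-rata value split: in-quota = £242,227.18 × 468/1,066 = £106,343.64; over-quota = £242,227.18 − £106,343.64 = £135,883.54.
In-quota duty = £106,343.64 × 8% = £8,507.49. Over-quota duty = £135,883.54 × 24.5% = £33,291.47.
Line duty = £8,507.49 + £33,291.47 = £41,798.96.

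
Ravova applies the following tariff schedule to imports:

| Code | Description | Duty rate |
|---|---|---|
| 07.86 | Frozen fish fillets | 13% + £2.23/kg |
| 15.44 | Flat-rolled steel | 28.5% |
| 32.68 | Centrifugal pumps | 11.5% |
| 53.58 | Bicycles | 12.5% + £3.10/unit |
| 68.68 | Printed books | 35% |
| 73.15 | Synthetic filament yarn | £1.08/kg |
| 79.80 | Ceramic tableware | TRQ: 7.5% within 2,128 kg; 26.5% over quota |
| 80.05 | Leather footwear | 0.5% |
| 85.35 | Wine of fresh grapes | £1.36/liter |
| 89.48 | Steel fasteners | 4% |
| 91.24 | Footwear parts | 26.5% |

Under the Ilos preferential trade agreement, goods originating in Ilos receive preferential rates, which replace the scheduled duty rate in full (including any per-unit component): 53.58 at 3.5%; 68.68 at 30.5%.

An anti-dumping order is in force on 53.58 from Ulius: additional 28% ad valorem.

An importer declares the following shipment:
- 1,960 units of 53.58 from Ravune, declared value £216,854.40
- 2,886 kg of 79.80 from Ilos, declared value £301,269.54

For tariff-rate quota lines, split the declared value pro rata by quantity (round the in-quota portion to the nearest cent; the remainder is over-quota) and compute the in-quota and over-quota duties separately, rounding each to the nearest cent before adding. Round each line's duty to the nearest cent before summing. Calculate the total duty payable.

£70,812.26

Line 1 (53.58, Ravune, 1,960 units, £216,854.40):
Base rate for 53.58 is 12.5% + £3.10/unit.
53.58 has an FTA preferential rate, but origin Ravune is not Ilos; base rate stands.
The additional-duty order on 53.58 targets Ulius, not Ravune; it does not apply.
Duty = £216,854.40 × 12.5% + 1,960 × £3.10 = £33,182.80.
Line 2 (79.80, Ilos, 2,886 kg, £301,269.54):
Code 79.80 is under a tariff-rate quota (threshold 2,128 kg). In-quota: 2,128 kg at 7.5%; over-quota: 758 kg at 26.5%.
Pro-rata value split: in-quota = £301,269.54 × 2,128/2,886 = £222,141.92; over-quota = £301,269.54 − £222,141.92 = £79,127.62.
In-quota duty = £222,141.92 × 7.5% = £16,660.64. Over-quota duty = £79,127.62 × 26.5% = £20,968.82.
Line duty = £16,660.64 + £20,968.82 = £37,629.46.
Total = £33,182.80 + £37,629.46 = £70,812.26.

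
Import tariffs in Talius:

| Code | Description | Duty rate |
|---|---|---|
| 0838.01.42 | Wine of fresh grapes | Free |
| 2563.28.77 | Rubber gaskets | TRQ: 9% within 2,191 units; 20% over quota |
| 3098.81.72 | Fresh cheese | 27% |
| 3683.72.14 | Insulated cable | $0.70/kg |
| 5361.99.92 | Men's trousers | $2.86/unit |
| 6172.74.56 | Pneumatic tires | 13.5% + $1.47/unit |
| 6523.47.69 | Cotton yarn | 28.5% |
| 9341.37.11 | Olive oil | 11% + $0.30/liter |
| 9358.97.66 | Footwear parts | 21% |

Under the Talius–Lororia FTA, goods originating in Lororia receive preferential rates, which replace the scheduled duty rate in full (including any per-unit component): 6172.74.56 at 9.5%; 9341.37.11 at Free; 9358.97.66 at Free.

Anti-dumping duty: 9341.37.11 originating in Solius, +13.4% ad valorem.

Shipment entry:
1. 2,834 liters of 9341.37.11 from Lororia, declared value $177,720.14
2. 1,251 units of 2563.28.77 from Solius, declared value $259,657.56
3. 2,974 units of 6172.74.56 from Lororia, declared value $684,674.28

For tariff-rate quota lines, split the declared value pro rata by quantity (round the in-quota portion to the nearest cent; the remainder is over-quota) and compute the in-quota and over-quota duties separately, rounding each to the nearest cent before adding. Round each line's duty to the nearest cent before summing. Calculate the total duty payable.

$88,413.24

Line 1 (9341.37.11, Lororia, 2,834 liters, $177,720.14):
Base rate for 9341.37.11 is 11% + $0.30/liter.
Origin Lororia qualifies under the Talius–Lororia agreement and 9341.37.11 is covered: preferential rate Free applies instead.
The additional-duty order on 9341.37.11 targets Solius, not Lororia; it does not apply.
Duty = $177,720.14 × 0% = $0.00.
Line 2 (2563.28.77, Solius, 1,251 units, $259,657.56):
Code 2563.28.77 is under a tariff-rate quota (threshold 2,191 units). Quantity 1,251 units is within the quota, so the in-quota rate 9% applies to the full value.
Duty = $259,657.56 × 9% = $23,369.18.
Line 3 (6172.74.56, Lororia, 2,974 units, $684,674.28):
Base rate for 6172.74.56 is 13.5% + $1.47/unit.
Origin Lororia qualifies under the Talius–Lororia agreement and 6172.74.56 is covered: preferential rate 9.5% applies instead.
Duty = $684,674.28 × 9.5% = $65,044.06.
Total = $0.00 + $23,369.18 + $65,044.06 = $88,413.24.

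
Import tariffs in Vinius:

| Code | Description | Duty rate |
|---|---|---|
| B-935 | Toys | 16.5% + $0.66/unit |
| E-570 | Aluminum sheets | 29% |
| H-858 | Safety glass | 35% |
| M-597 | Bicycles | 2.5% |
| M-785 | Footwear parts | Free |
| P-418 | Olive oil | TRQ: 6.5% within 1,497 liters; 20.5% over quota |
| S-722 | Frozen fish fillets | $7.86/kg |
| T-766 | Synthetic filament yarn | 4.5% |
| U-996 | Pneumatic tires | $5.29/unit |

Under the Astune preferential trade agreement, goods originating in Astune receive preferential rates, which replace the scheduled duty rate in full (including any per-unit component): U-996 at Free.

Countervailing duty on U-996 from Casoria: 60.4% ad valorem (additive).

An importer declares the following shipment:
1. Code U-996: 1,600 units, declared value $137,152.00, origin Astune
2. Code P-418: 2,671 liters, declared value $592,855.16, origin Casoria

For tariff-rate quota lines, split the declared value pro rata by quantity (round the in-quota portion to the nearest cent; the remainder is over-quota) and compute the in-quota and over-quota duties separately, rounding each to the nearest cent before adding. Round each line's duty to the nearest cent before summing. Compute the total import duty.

$75,016.93

Line 1 (U-996, Astune, 1,600 units, $137,152.00):
Base rate for U-996 is $5.29/unit.
Origin Astune qualifies under the Vinius–Astune agreement and U-996 is covered: preferential rate Free applies instead.
The additional-duty order on U-996 targets Casoria, not Astune; it does not apply.
Duty = $137,152.00 × 0% = $0.00.
Line 2 (P-418, Casoria, 2,671 liters, $592,855.16):
Code P-418 is under a tariff-rate quota (threshold 1,497 liters). In-quota: 1,497 liters at 6.5%; over-quota: 1,174 liters at 20.5%.
Pro-rata value split: in-quota = $592,855.16 × 1,497/2,671 = $332,274.12; over-quota = $592,855.16 − $332,274.12 = $260,581.04.
In-quota duty = $332,274.12 × 6.5% = $21,597.82. Over-quota duty = $260,581.04 × 20.5% = $53,419.11.
Line duty = $21,597.82 + $53,419.11 = $75,016.93.
Total = $0.00 + $75,016.93 = $75,016.93.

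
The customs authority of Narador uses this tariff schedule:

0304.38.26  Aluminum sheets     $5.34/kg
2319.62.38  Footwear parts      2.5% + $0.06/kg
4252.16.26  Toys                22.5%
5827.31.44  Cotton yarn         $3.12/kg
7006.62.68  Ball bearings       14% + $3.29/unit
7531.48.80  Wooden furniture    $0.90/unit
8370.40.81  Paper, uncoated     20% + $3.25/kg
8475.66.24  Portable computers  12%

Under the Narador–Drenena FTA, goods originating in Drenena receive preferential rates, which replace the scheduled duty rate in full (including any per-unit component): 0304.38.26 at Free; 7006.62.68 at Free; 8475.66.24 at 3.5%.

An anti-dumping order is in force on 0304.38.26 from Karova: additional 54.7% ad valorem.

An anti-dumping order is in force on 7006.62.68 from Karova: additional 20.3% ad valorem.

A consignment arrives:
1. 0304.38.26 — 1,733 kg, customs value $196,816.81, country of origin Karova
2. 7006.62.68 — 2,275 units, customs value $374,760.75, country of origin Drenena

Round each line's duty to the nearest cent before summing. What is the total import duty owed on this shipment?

$116,913.02

Line 1 (0304.38.26, Karova, 1,733 kg, $196,816.81):
Base rate for 0304.38.26 is $5.34/kg.
0304.38.26 has an FTA preferential rate, but origin Karova is not Drenena; base rate stands.
Additional duty on 0304.38.26 from Karova: +54.7% ad valorem. Applied ad valorem rate = 54.7%.
Duty = $196,816.81 × 54.7% + 1,733 × $5.34 = $116,913.02.
Line 2 (7006.62.68, Drenena, 2,275 units, $374,760.75):
Base rate for 7006.62.68 is 14% + $3.29/unit.
Origin Drenena qualifies under the Narador–Drenena agreement and 7006.62.68 is covered: preferential rate Free applies instead.
The additional-duty order on 7006.62.68 targets Karova, not Drenena; it does not apply.
Duty = $374,760.75 × 0% = $0.00.
Total = $116,913.02 + $0.00 = $116,913.02.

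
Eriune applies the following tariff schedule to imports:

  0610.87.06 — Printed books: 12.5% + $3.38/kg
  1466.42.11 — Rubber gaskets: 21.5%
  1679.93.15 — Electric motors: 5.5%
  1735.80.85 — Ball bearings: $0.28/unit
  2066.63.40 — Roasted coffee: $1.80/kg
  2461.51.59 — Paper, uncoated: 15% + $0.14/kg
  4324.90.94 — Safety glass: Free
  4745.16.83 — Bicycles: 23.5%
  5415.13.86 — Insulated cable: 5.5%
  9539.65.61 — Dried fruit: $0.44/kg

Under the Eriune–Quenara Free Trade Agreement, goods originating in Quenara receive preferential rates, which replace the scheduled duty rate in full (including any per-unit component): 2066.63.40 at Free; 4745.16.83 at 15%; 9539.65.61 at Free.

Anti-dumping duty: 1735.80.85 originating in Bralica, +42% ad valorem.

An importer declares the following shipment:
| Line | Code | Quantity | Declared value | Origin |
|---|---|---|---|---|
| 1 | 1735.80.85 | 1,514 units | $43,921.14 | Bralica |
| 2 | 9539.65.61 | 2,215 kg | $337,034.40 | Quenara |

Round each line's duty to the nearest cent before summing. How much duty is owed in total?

$18,870.80

Line 1 (1735.80.85, Bralica, 1,514 units, $43,921.14):
Base rate for 1735.80.85 is $0.28/unit.
Additional duty on 1735.80.85 from Bralica: +42% ad valorem. Applied ad valorem rate = 42%.
Duty = $43,921.14 × 42% + 1,514 × $0.28 = $18,870.80.
Line 2 (9539.65.61, Quenara, 2,215 kg, $337,034.40):
Base rate for 9539.65.61 is $0.44/kg.
Origin Quenara qualifies under the Eriune–Quenara agreement and 9539.65.61 is covered: preferential rate Free applies instead.
Duty = $337,034.40 × 0% = $0.00.
Total = $18,870.80 + $0.00 = $18,870.80.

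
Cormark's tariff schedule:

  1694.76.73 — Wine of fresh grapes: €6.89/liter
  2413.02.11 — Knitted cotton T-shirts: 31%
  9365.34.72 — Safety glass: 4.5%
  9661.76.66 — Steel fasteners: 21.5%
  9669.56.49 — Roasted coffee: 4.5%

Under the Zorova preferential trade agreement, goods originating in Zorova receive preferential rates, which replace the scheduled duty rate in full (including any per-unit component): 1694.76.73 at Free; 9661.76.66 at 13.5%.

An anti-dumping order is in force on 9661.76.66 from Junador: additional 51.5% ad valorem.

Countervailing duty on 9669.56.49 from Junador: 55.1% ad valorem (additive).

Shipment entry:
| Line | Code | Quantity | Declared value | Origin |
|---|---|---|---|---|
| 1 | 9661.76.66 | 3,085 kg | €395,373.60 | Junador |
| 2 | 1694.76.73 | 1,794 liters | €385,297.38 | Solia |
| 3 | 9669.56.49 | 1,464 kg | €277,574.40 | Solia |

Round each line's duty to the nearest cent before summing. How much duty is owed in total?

Line 1 (9661.76.66, Junador, 3,085 kg, €395,373.60):
Base rate for 9661.76.66 is 21.5%.
9661.76.66 has an FTA preferential rate, but origin Junador is not Zorova; base rate stands.
Additional duty on 9661.76.66 from Junador: +51.5%. Applied ad valorem rate: 21.5% + 51.5% = 73%.
Duty = €395,373.60 × 73% = €288,622.73.
Line 2 (1694.76.73, Solia, 1,794 liters, €385,297.38):
Base rate for 1694.76.73 is €6.89/liter.
1694.76.73 has an FTA preferential rate, but origin Solia is not Zorova; base rate stands.
Duty = 1,794 × €6.89 = €12,360.66.
Line 3 (9669.56.49, Solia, 1,464 kg, €277,574.40):
Base rate for 9669.56.49 is 4.5%.
The additional-duty order on 9669.56.49 targets Junador, not Solia; it does not apply.
Duty = €277,574.40 × 4.5% = €12,490.85.
Total = €288,622.73 + €12,360.66 + €12,490.85 = €313,474.24.

€313,474.24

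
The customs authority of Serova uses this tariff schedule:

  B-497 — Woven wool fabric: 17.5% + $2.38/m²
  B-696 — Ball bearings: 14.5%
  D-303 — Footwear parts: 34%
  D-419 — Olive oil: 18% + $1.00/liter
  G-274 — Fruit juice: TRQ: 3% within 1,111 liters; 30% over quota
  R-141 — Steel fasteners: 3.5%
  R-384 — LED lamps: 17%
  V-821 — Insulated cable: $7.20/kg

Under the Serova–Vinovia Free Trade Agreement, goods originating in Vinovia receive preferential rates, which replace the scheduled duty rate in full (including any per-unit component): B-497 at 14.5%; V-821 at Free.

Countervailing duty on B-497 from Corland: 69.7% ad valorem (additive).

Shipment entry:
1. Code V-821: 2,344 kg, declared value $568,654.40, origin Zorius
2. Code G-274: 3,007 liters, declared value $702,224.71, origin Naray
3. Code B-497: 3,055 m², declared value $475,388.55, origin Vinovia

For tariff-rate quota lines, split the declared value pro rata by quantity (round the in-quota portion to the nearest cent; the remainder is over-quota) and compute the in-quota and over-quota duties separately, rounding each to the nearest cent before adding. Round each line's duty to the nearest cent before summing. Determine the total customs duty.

$226,423.55

Line 1 (V-821, Zorius, 2,344 kg, $568,654.40):
Base rate for V-821 is $7.20/kg.
V-821 has an FTA preferential rate, but origin Zorius is not Vinovia; base rate stands.
Duty = 2,344 × $7.20 = $16,876.80.
Line 2 (G-274, Naray, 3,007 liters, $702,224.71):
Code G-274 is under a tariff-rate quota (threshold 1,111 liters). In-quota: 1,111 liters at 3%; over-quota: 1,896 liters at 30%.
Pro-rata value split: in-quota = $702,224.71 × 1,111/3,007 = $259,451.83; over-quota = $702,224.71 − $259,451.83 = $442,772.88.
In-quota duty = $259,451.83 × 3% = $7,783.55. Over-quota duty = $442,772.88 × 30% = $132,831.86.
Line duty = $7,783.55 + $132,831.86 = $140,615.41.
Line 3 (B-497, Vinovia, 3,055 m², $475,388.55):
Base rate for B-497 is 17.5% + $2.38/m².
Origin Vinovia qualifies under the Serova–Vinovia agreement and B-497 is covered: preferential rate 14.5% applies instead.
The additional-duty order on B-497 targets Corland, not Vinovia; it does not apply.
Duty = $475,388.55 × 14.5% = $68,931.34.
Total = $16,876.80 + $140,615.41 + $68,931.34 = $226,423.55.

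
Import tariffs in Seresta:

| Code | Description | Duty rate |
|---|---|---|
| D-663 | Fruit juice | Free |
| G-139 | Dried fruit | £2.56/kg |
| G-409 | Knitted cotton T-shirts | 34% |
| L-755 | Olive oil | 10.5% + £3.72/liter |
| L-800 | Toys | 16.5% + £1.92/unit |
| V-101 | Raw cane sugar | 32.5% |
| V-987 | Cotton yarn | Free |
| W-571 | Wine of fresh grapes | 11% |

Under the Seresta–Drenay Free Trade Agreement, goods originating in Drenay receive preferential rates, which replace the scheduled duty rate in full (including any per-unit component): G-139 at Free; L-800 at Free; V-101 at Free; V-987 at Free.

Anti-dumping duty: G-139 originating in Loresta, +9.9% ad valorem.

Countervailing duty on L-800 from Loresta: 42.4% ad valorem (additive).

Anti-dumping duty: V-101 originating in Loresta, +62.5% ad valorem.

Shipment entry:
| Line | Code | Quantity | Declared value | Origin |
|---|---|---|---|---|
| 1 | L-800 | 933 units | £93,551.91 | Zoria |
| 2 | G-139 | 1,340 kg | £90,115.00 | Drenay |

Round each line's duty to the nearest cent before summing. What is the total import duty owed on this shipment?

£17,227.43

Line 1 (L-800, Zoria, 933 units, £93,551.91):
Base rate for L-800 is 16.5% + £1.92/unit.
L-800 has an FTA preferential rate, but origin Zoria is not Drenay; base rate stands.
The additional-duty order on L-800 targets Loresta, not Zoria; it does not apply.
Duty = £93,551.91 × 16.5% + 933 × £1.92 = £17,227.43.
Line 2 (G-139, Drenay, 1,340 kg, £90,115.00):
Base rate for G-139 is £2.56/kg.
Origin Drenay qualifies under the Seresta–Drenay agreement and G-139 is covered: preferential rate Free applies instead.
The additional-duty order on G-139 targets Loresta, not Drenay; it does not apply.
Duty = £90,115.00 × 0% = £0.00.
Total = £17,227.43 + £0.00 = £17,227.43.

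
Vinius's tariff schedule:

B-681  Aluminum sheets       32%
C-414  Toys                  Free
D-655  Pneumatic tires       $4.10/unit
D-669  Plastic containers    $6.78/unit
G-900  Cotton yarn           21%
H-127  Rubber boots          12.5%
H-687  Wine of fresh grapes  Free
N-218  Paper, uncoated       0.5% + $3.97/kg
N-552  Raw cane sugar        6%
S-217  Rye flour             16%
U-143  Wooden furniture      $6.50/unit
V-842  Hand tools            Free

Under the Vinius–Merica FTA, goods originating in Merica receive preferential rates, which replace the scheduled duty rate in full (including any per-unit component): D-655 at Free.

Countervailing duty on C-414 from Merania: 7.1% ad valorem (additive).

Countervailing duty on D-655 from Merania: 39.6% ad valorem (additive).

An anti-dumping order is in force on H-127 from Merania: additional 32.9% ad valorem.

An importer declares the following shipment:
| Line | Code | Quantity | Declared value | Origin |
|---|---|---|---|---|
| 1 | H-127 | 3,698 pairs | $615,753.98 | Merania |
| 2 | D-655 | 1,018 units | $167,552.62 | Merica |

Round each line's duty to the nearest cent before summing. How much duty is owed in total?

$279,552.31

Line 1 (H-127, Merania, 3,698 pairs, $615,753.98):
Base rate for H-127 is 12.5%.
Additional duty on H-127 from Merania: +32.9%. Applied ad valorem rate: 12.5% + 32.9% = 45.4%.
Duty = $615,753.98 × 45.4% = $279,552.31.
Line 2 (D-655, Merica, 1,018 units, $167,552.62):
Base rate for D-655 is $4.10/unit.
Origin Merica qualifies under the Vinius–Merica agreement and D-655 is covered: preferential rate Free applies instead.
The additional-duty order on D-655 targets Merania, not Merica; it does not apply.
Duty = $167,552.62 × 0% = $0.00.
Total = $279,552.31 + $0.00 = $279,552.31.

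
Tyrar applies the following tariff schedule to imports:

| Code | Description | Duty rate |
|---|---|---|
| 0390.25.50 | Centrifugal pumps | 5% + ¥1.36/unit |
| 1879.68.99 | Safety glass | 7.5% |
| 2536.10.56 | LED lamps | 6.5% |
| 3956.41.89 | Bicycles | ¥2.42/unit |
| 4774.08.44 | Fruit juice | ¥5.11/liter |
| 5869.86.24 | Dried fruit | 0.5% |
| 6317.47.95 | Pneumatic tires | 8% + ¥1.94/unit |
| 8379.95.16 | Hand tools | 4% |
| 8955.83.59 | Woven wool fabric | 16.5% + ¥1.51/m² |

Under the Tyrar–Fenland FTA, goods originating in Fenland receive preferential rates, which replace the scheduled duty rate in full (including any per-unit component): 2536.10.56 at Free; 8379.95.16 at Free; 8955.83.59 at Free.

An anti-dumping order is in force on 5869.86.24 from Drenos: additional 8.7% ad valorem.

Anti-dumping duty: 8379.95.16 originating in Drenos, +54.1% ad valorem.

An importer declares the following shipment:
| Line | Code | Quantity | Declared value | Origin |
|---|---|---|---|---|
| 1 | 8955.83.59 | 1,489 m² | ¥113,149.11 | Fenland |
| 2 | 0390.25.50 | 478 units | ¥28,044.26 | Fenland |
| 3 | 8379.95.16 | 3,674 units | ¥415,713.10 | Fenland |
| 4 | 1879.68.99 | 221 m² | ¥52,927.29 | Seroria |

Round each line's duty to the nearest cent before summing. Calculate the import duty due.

¥6,021.84

Line 1 (8955.83.59, Fenland, 1,489 m², ¥113,149.11):
Base rate for 8955.83.59 is 16.5% + ¥1.51/m².
Origin Fenland qualifies under the Tyrar–Fenland agreement and 8955.83.59 is covered: preferential rate Free applies instead.
Duty = ¥113,149.11 × 0% = ¥0.00.
Line 2 (0390.25.50, Fenland, 478 units, ¥28,044.26):
Base rate for 0390.25.50 is 5% + ¥1.36/unit.
Origin Fenland is the FTA partner but 0390.25.50 is not on the preference list; base rate stands.
Duty = ¥28,044.26 × 5% + 478 × ¥1.36 = ¥2,052.29.
Line 3 (8379.95.16, Fenland, 3,674 units, ¥415,713.10):
Base rate for 8379.95.16 is 4%.
Origin Fenland qualifies under the Tyrar–Fenland agreement and 8379.95.16 is covered: preferential rate Free applies instead.
The additional-duty order on 8379.95.16 targets Drenos, not Fenland; it does not apply.
Duty = ¥415,713.10 × 0% = ¥0.00.
Line 4 (1879.68.99, Seroria, 221 m², ¥52,927.29):
Base rate for 1879.68.99 is 7.5%.
Duty = ¥52,927.29 × 7.5% = ¥3,969.55.
Total = ¥0.00 + ¥2,052.29 + ¥0.00 + ¥3,969.55 = ¥6,021.84.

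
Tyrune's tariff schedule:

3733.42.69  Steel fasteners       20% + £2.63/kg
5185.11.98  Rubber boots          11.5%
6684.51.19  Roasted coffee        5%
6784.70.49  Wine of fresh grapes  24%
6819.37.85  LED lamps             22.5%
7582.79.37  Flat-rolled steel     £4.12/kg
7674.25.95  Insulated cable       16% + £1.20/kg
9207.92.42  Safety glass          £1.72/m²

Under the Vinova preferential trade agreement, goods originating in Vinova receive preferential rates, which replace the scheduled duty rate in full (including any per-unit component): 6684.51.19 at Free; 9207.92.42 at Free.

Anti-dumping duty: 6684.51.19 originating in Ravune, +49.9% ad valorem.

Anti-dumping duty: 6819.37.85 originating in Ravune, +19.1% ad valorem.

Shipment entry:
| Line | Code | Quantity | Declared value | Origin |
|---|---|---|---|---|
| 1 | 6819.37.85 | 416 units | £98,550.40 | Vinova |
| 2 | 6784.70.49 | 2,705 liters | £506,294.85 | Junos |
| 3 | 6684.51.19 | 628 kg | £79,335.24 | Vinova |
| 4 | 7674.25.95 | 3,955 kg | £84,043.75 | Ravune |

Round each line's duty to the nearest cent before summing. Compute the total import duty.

£161,877.60

Line 1 (6819.37.85, Vinova, 416 units, £98,550.40):
Base rate for 6819.37.85 is 22.5%.
Origin Vinova is the FTA partner but 6819.37.85 is not on the preference list; base rate stands.
The additional-duty order on 6819.37.85 targets Ravune, not Vinova; it does not apply.
Duty = £98,550.40 × 22.5% = £22,173.84.
Line 2 (6784.70.49, Junos, 2,705 liters, £506,294.85):
Base rate for 6784.70.49 is 24%.
Duty = £506,294.85 × 24% = £121,510.76.
Line 3 (6684.51.19, Vinova, 628 kg, £79,335.24):
Base rate for 6684.51.19 is 5%.
Origin Vinova qualifies under the Tyrune–Vinova agreement and 6684.51.19 is covered: preferential rate Free applies instead.
The additional-duty order on 6684.51.19 targets Ravune, not Vinova; it does not apply.
Duty = £79,335.24 × 0% = £0.00.
Line 4 (7674.25.95, Ravune, 3,955 kg, £84,043.75):
Base rate for 7674.25.95 is 16% + £1.20/kg.
Duty = £84,043.75 × 16% + 3,955 × £1.20 = £18,193.00.
Total = £22,173.84 + £121,510.76 + £0.00 + £18,193.00 = £161,877.60.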